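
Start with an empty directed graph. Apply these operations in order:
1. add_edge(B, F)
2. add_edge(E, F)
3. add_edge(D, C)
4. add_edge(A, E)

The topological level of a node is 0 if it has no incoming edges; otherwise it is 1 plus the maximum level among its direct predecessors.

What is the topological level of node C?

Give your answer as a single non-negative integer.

Answer: 1

Derivation:
Op 1: add_edge(B, F). Edges now: 1
Op 2: add_edge(E, F). Edges now: 2
Op 3: add_edge(D, C). Edges now: 3
Op 4: add_edge(A, E). Edges now: 4
Compute levels (Kahn BFS):
  sources (in-degree 0): A, B, D
  process A: level=0
    A->E: in-degree(E)=0, level(E)=1, enqueue
  process B: level=0
    B->F: in-degree(F)=1, level(F)>=1
  process D: level=0
    D->C: in-degree(C)=0, level(C)=1, enqueue
  process E: level=1
    E->F: in-degree(F)=0, level(F)=2, enqueue
  process C: level=1
  process F: level=2
All levels: A:0, B:0, C:1, D:0, E:1, F:2
level(C) = 1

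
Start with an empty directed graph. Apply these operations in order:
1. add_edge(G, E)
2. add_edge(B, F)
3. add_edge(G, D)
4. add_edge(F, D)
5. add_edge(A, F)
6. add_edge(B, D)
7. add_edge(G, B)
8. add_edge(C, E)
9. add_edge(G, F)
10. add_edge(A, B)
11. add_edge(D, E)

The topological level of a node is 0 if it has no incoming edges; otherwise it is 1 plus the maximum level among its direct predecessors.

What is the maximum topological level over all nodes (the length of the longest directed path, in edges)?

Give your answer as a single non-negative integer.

Answer: 4

Derivation:
Op 1: add_edge(G, E). Edges now: 1
Op 2: add_edge(B, F). Edges now: 2
Op 3: add_edge(G, D). Edges now: 3
Op 4: add_edge(F, D). Edges now: 4
Op 5: add_edge(A, F). Edges now: 5
Op 6: add_edge(B, D). Edges now: 6
Op 7: add_edge(G, B). Edges now: 7
Op 8: add_edge(C, E). Edges now: 8
Op 9: add_edge(G, F). Edges now: 9
Op 10: add_edge(A, B). Edges now: 10
Op 11: add_edge(D, E). Edges now: 11
Compute levels (Kahn BFS):
  sources (in-degree 0): A, C, G
  process A: level=0
    A->B: in-degree(B)=1, level(B)>=1
    A->F: in-degree(F)=2, level(F)>=1
  process C: level=0
    C->E: in-degree(E)=2, level(E)>=1
  process G: level=0
    G->B: in-degree(B)=0, level(B)=1, enqueue
    G->D: in-degree(D)=2, level(D)>=1
    G->E: in-degree(E)=1, level(E)>=1
    G->F: in-degree(F)=1, level(F)>=1
  process B: level=1
    B->D: in-degree(D)=1, level(D)>=2
    B->F: in-degree(F)=0, level(F)=2, enqueue
  process F: level=2
    F->D: in-degree(D)=0, level(D)=3, enqueue
  process D: level=3
    D->E: in-degree(E)=0, level(E)=4, enqueue
  process E: level=4
All levels: A:0, B:1, C:0, D:3, E:4, F:2, G:0
max level = 4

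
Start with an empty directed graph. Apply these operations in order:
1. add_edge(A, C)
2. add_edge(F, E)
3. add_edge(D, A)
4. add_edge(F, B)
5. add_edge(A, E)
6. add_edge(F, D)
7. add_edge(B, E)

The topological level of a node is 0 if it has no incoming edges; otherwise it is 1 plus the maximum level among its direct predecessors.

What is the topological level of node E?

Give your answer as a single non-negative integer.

Answer: 3

Derivation:
Op 1: add_edge(A, C). Edges now: 1
Op 2: add_edge(F, E). Edges now: 2
Op 3: add_edge(D, A). Edges now: 3
Op 4: add_edge(F, B). Edges now: 4
Op 5: add_edge(A, E). Edges now: 5
Op 6: add_edge(F, D). Edges now: 6
Op 7: add_edge(B, E). Edges now: 7
Compute levels (Kahn BFS):
  sources (in-degree 0): F
  process F: level=0
    F->B: in-degree(B)=0, level(B)=1, enqueue
    F->D: in-degree(D)=0, level(D)=1, enqueue
    F->E: in-degree(E)=2, level(E)>=1
  process B: level=1
    B->E: in-degree(E)=1, level(E)>=2
  process D: level=1
    D->A: in-degree(A)=0, level(A)=2, enqueue
  process A: level=2
    A->C: in-degree(C)=0, level(C)=3, enqueue
    A->E: in-degree(E)=0, level(E)=3, enqueue
  process C: level=3
  process E: level=3
All levels: A:2, B:1, C:3, D:1, E:3, F:0
level(E) = 3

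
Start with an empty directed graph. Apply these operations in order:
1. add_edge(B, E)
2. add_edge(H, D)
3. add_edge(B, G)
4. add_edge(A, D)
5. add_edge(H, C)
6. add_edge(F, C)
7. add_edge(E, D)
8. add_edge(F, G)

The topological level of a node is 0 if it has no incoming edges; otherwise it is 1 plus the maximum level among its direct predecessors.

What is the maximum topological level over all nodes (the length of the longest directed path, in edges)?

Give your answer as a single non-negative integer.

Op 1: add_edge(B, E). Edges now: 1
Op 2: add_edge(H, D). Edges now: 2
Op 3: add_edge(B, G). Edges now: 3
Op 4: add_edge(A, D). Edges now: 4
Op 5: add_edge(H, C). Edges now: 5
Op 6: add_edge(F, C). Edges now: 6
Op 7: add_edge(E, D). Edges now: 7
Op 8: add_edge(F, G). Edges now: 8
Compute levels (Kahn BFS):
  sources (in-degree 0): A, B, F, H
  process A: level=0
    A->D: in-degree(D)=2, level(D)>=1
  process B: level=0
    B->E: in-degree(E)=0, level(E)=1, enqueue
    B->G: in-degree(G)=1, level(G)>=1
  process F: level=0
    F->C: in-degree(C)=1, level(C)>=1
    F->G: in-degree(G)=0, level(G)=1, enqueue
  process H: level=0
    H->C: in-degree(C)=0, level(C)=1, enqueue
    H->D: in-degree(D)=1, level(D)>=1
  process E: level=1
    E->D: in-degree(D)=0, level(D)=2, enqueue
  process G: level=1
  process C: level=1
  process D: level=2
All levels: A:0, B:0, C:1, D:2, E:1, F:0, G:1, H:0
max level = 2

Answer: 2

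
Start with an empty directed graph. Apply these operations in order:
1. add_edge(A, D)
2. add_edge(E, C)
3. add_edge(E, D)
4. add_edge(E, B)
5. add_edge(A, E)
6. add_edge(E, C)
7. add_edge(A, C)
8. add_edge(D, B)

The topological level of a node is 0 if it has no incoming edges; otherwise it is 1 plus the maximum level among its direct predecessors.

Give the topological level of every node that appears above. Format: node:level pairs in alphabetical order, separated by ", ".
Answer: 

Answer: A:0, B:3, C:2, D:2, E:1

Derivation:
Op 1: add_edge(A, D). Edges now: 1
Op 2: add_edge(E, C). Edges now: 2
Op 3: add_edge(E, D). Edges now: 3
Op 4: add_edge(E, B). Edges now: 4
Op 5: add_edge(A, E). Edges now: 5
Op 6: add_edge(E, C) (duplicate, no change). Edges now: 5
Op 7: add_edge(A, C). Edges now: 6
Op 8: add_edge(D, B). Edges now: 7
Compute levels (Kahn BFS):
  sources (in-degree 0): A
  process A: level=0
    A->C: in-degree(C)=1, level(C)>=1
    A->D: in-degree(D)=1, level(D)>=1
    A->E: in-degree(E)=0, level(E)=1, enqueue
  process E: level=1
    E->B: in-degree(B)=1, level(B)>=2
    E->C: in-degree(C)=0, level(C)=2, enqueue
    E->D: in-degree(D)=0, level(D)=2, enqueue
  process C: level=2
  process D: level=2
    D->B: in-degree(B)=0, level(B)=3, enqueue
  process B: level=3
All levels: A:0, B:3, C:2, D:2, E:1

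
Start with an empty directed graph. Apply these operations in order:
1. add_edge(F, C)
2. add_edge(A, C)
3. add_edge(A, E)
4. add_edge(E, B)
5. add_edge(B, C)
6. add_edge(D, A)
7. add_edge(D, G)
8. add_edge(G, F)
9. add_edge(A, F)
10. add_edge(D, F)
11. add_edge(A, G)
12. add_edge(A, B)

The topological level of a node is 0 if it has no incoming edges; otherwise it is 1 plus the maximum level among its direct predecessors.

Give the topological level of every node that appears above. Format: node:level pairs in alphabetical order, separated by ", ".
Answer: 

Op 1: add_edge(F, C). Edges now: 1
Op 2: add_edge(A, C). Edges now: 2
Op 3: add_edge(A, E). Edges now: 3
Op 4: add_edge(E, B). Edges now: 4
Op 5: add_edge(B, C). Edges now: 5
Op 6: add_edge(D, A). Edges now: 6
Op 7: add_edge(D, G). Edges now: 7
Op 8: add_edge(G, F). Edges now: 8
Op 9: add_edge(A, F). Edges now: 9
Op 10: add_edge(D, F). Edges now: 10
Op 11: add_edge(A, G). Edges now: 11
Op 12: add_edge(A, B). Edges now: 12
Compute levels (Kahn BFS):
  sources (in-degree 0): D
  process D: level=0
    D->A: in-degree(A)=0, level(A)=1, enqueue
    D->F: in-degree(F)=2, level(F)>=1
    D->G: in-degree(G)=1, level(G)>=1
  process A: level=1
    A->B: in-degree(B)=1, level(B)>=2
    A->C: in-degree(C)=2, level(C)>=2
    A->E: in-degree(E)=0, level(E)=2, enqueue
    A->F: in-degree(F)=1, level(F)>=2
    A->G: in-degree(G)=0, level(G)=2, enqueue
  process E: level=2
    E->B: in-degree(B)=0, level(B)=3, enqueue
  process G: level=2
    G->F: in-degree(F)=0, level(F)=3, enqueue
  process B: level=3
    B->C: in-degree(C)=1, level(C)>=4
  process F: level=3
    F->C: in-degree(C)=0, level(C)=4, enqueue
  process C: level=4
All levels: A:1, B:3, C:4, D:0, E:2, F:3, G:2

Answer: A:1, B:3, C:4, D:0, E:2, F:3, G:2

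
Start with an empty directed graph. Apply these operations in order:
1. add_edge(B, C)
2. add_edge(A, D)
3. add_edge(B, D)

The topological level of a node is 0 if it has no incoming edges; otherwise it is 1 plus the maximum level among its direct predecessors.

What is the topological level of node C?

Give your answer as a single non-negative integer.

Answer: 1

Derivation:
Op 1: add_edge(B, C). Edges now: 1
Op 2: add_edge(A, D). Edges now: 2
Op 3: add_edge(B, D). Edges now: 3
Compute levels (Kahn BFS):
  sources (in-degree 0): A, B
  process A: level=0
    A->D: in-degree(D)=1, level(D)>=1
  process B: level=0
    B->C: in-degree(C)=0, level(C)=1, enqueue
    B->D: in-degree(D)=0, level(D)=1, enqueue
  process C: level=1
  process D: level=1
All levels: A:0, B:0, C:1, D:1
level(C) = 1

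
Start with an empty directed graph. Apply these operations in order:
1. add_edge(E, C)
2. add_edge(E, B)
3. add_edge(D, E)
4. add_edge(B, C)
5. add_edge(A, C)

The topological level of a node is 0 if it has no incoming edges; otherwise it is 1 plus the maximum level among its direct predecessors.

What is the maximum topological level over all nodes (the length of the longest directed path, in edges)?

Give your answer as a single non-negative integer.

Answer: 3

Derivation:
Op 1: add_edge(E, C). Edges now: 1
Op 2: add_edge(E, B). Edges now: 2
Op 3: add_edge(D, E). Edges now: 3
Op 4: add_edge(B, C). Edges now: 4
Op 5: add_edge(A, C). Edges now: 5
Compute levels (Kahn BFS):
  sources (in-degree 0): A, D
  process A: level=0
    A->C: in-degree(C)=2, level(C)>=1
  process D: level=0
    D->E: in-degree(E)=0, level(E)=1, enqueue
  process E: level=1
    E->B: in-degree(B)=0, level(B)=2, enqueue
    E->C: in-degree(C)=1, level(C)>=2
  process B: level=2
    B->C: in-degree(C)=0, level(C)=3, enqueue
  process C: level=3
All levels: A:0, B:2, C:3, D:0, E:1
max level = 3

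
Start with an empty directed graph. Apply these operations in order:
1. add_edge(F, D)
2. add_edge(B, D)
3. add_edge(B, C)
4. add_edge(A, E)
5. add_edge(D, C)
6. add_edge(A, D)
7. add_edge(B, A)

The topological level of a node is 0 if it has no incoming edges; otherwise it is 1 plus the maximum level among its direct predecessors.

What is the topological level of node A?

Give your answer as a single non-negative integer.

Answer: 1

Derivation:
Op 1: add_edge(F, D). Edges now: 1
Op 2: add_edge(B, D). Edges now: 2
Op 3: add_edge(B, C). Edges now: 3
Op 4: add_edge(A, E). Edges now: 4
Op 5: add_edge(D, C). Edges now: 5
Op 6: add_edge(A, D). Edges now: 6
Op 7: add_edge(B, A). Edges now: 7
Compute levels (Kahn BFS):
  sources (in-degree 0): B, F
  process B: level=0
    B->A: in-degree(A)=0, level(A)=1, enqueue
    B->C: in-degree(C)=1, level(C)>=1
    B->D: in-degree(D)=2, level(D)>=1
  process F: level=0
    F->D: in-degree(D)=1, level(D)>=1
  process A: level=1
    A->D: in-degree(D)=0, level(D)=2, enqueue
    A->E: in-degree(E)=0, level(E)=2, enqueue
  process D: level=2
    D->C: in-degree(C)=0, level(C)=3, enqueue
  process E: level=2
  process C: level=3
All levels: A:1, B:0, C:3, D:2, E:2, F:0
level(A) = 1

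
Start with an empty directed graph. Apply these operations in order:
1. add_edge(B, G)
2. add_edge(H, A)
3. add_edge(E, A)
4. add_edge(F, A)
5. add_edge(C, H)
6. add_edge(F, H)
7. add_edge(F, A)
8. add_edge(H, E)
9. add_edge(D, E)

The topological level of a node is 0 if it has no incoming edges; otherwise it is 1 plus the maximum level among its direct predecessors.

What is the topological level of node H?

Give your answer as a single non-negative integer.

Answer: 1

Derivation:
Op 1: add_edge(B, G). Edges now: 1
Op 2: add_edge(H, A). Edges now: 2
Op 3: add_edge(E, A). Edges now: 3
Op 4: add_edge(F, A). Edges now: 4
Op 5: add_edge(C, H). Edges now: 5
Op 6: add_edge(F, H). Edges now: 6
Op 7: add_edge(F, A) (duplicate, no change). Edges now: 6
Op 8: add_edge(H, E). Edges now: 7
Op 9: add_edge(D, E). Edges now: 8
Compute levels (Kahn BFS):
  sources (in-degree 0): B, C, D, F
  process B: level=0
    B->G: in-degree(G)=0, level(G)=1, enqueue
  process C: level=0
    C->H: in-degree(H)=1, level(H)>=1
  process D: level=0
    D->E: in-degree(E)=1, level(E)>=1
  process F: level=0
    F->A: in-degree(A)=2, level(A)>=1
    F->H: in-degree(H)=0, level(H)=1, enqueue
  process G: level=1
  process H: level=1
    H->A: in-degree(A)=1, level(A)>=2
    H->E: in-degree(E)=0, level(E)=2, enqueue
  process E: level=2
    E->A: in-degree(A)=0, level(A)=3, enqueue
  process A: level=3
All levels: A:3, B:0, C:0, D:0, E:2, F:0, G:1, H:1
level(H) = 1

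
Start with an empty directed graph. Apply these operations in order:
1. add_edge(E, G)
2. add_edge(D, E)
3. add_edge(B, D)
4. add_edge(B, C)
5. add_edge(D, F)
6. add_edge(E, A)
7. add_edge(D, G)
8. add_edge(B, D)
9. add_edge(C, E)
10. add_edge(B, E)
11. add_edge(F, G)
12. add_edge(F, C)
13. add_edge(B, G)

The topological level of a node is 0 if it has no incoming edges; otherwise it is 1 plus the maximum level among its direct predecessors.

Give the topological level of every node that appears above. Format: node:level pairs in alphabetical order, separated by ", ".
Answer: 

Answer: A:5, B:0, C:3, D:1, E:4, F:2, G:5

Derivation:
Op 1: add_edge(E, G). Edges now: 1
Op 2: add_edge(D, E). Edges now: 2
Op 3: add_edge(B, D). Edges now: 3
Op 4: add_edge(B, C). Edges now: 4
Op 5: add_edge(D, F). Edges now: 5
Op 6: add_edge(E, A). Edges now: 6
Op 7: add_edge(D, G). Edges now: 7
Op 8: add_edge(B, D) (duplicate, no change). Edges now: 7
Op 9: add_edge(C, E). Edges now: 8
Op 10: add_edge(B, E). Edges now: 9
Op 11: add_edge(F, G). Edges now: 10
Op 12: add_edge(F, C). Edges now: 11
Op 13: add_edge(B, G). Edges now: 12
Compute levels (Kahn BFS):
  sources (in-degree 0): B
  process B: level=0
    B->C: in-degree(C)=1, level(C)>=1
    B->D: in-degree(D)=0, level(D)=1, enqueue
    B->E: in-degree(E)=2, level(E)>=1
    B->G: in-degree(G)=3, level(G)>=1
  process D: level=1
    D->E: in-degree(E)=1, level(E)>=2
    D->F: in-degree(F)=0, level(F)=2, enqueue
    D->G: in-degree(G)=2, level(G)>=2
  process F: level=2
    F->C: in-degree(C)=0, level(C)=3, enqueue
    F->G: in-degree(G)=1, level(G)>=3
  process C: level=3
    C->E: in-degree(E)=0, level(E)=4, enqueue
  process E: level=4
    E->A: in-degree(A)=0, level(A)=5, enqueue
    E->G: in-degree(G)=0, level(G)=5, enqueue
  process A: level=5
  process G: level=5
All levels: A:5, B:0, C:3, D:1, E:4, F:2, G:5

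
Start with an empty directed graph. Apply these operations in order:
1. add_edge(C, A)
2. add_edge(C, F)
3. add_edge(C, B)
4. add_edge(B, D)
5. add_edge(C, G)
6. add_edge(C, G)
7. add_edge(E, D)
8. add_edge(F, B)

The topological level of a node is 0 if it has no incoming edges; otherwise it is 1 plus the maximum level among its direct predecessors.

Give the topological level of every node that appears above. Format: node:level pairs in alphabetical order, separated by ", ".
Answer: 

Op 1: add_edge(C, A). Edges now: 1
Op 2: add_edge(C, F). Edges now: 2
Op 3: add_edge(C, B). Edges now: 3
Op 4: add_edge(B, D). Edges now: 4
Op 5: add_edge(C, G). Edges now: 5
Op 6: add_edge(C, G) (duplicate, no change). Edges now: 5
Op 7: add_edge(E, D). Edges now: 6
Op 8: add_edge(F, B). Edges now: 7
Compute levels (Kahn BFS):
  sources (in-degree 0): C, E
  process C: level=0
    C->A: in-degree(A)=0, level(A)=1, enqueue
    C->B: in-degree(B)=1, level(B)>=1
    C->F: in-degree(F)=0, level(F)=1, enqueue
    C->G: in-degree(G)=0, level(G)=1, enqueue
  process E: level=0
    E->D: in-degree(D)=1, level(D)>=1
  process A: level=1
  process F: level=1
    F->B: in-degree(B)=0, level(B)=2, enqueue
  process G: level=1
  process B: level=2
    B->D: in-degree(D)=0, level(D)=3, enqueue
  process D: level=3
All levels: A:1, B:2, C:0, D:3, E:0, F:1, G:1

Answer: A:1, B:2, C:0, D:3, E:0, F:1, G:1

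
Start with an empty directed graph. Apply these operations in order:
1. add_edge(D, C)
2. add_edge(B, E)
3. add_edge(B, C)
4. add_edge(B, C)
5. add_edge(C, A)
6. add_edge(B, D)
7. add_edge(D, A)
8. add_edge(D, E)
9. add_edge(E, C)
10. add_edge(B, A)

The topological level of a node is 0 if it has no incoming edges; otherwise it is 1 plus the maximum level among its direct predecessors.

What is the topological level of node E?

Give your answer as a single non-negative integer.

Op 1: add_edge(D, C). Edges now: 1
Op 2: add_edge(B, E). Edges now: 2
Op 3: add_edge(B, C). Edges now: 3
Op 4: add_edge(B, C) (duplicate, no change). Edges now: 3
Op 5: add_edge(C, A). Edges now: 4
Op 6: add_edge(B, D). Edges now: 5
Op 7: add_edge(D, A). Edges now: 6
Op 8: add_edge(D, E). Edges now: 7
Op 9: add_edge(E, C). Edges now: 8
Op 10: add_edge(B, A). Edges now: 9
Compute levels (Kahn BFS):
  sources (in-degree 0): B
  process B: level=0
    B->A: in-degree(A)=2, level(A)>=1
    B->C: in-degree(C)=2, level(C)>=1
    B->D: in-degree(D)=0, level(D)=1, enqueue
    B->E: in-degree(E)=1, level(E)>=1
  process D: level=1
    D->A: in-degree(A)=1, level(A)>=2
    D->C: in-degree(C)=1, level(C)>=2
    D->E: in-degree(E)=0, level(E)=2, enqueue
  process E: level=2
    E->C: in-degree(C)=0, level(C)=3, enqueue
  process C: level=3
    C->A: in-degree(A)=0, level(A)=4, enqueue
  process A: level=4
All levels: A:4, B:0, C:3, D:1, E:2
level(E) = 2

Answer: 2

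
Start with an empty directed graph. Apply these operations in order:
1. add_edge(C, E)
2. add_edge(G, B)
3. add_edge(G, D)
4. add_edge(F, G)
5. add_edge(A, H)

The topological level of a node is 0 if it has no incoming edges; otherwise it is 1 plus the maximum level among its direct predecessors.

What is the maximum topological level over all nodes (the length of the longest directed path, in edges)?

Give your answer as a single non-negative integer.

Answer: 2

Derivation:
Op 1: add_edge(C, E). Edges now: 1
Op 2: add_edge(G, B). Edges now: 2
Op 3: add_edge(G, D). Edges now: 3
Op 4: add_edge(F, G). Edges now: 4
Op 5: add_edge(A, H). Edges now: 5
Compute levels (Kahn BFS):
  sources (in-degree 0): A, C, F
  process A: level=0
    A->H: in-degree(H)=0, level(H)=1, enqueue
  process C: level=0
    C->E: in-degree(E)=0, level(E)=1, enqueue
  process F: level=0
    F->G: in-degree(G)=0, level(G)=1, enqueue
  process H: level=1
  process E: level=1
  process G: level=1
    G->B: in-degree(B)=0, level(B)=2, enqueue
    G->D: in-degree(D)=0, level(D)=2, enqueue
  process B: level=2
  process D: level=2
All levels: A:0, B:2, C:0, D:2, E:1, F:0, G:1, H:1
max level = 2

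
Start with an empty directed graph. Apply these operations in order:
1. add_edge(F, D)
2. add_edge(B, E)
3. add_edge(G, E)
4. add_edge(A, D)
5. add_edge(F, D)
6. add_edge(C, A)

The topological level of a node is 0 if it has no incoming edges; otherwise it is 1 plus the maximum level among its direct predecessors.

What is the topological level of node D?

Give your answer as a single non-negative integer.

Answer: 2

Derivation:
Op 1: add_edge(F, D). Edges now: 1
Op 2: add_edge(B, E). Edges now: 2
Op 3: add_edge(G, E). Edges now: 3
Op 4: add_edge(A, D). Edges now: 4
Op 5: add_edge(F, D) (duplicate, no change). Edges now: 4
Op 6: add_edge(C, A). Edges now: 5
Compute levels (Kahn BFS):
  sources (in-degree 0): B, C, F, G
  process B: level=0
    B->E: in-degree(E)=1, level(E)>=1
  process C: level=0
    C->A: in-degree(A)=0, level(A)=1, enqueue
  process F: level=0
    F->D: in-degree(D)=1, level(D)>=1
  process G: level=0
    G->E: in-degree(E)=0, level(E)=1, enqueue
  process A: level=1
    A->D: in-degree(D)=0, level(D)=2, enqueue
  process E: level=1
  process D: level=2
All levels: A:1, B:0, C:0, D:2, E:1, F:0, G:0
level(D) = 2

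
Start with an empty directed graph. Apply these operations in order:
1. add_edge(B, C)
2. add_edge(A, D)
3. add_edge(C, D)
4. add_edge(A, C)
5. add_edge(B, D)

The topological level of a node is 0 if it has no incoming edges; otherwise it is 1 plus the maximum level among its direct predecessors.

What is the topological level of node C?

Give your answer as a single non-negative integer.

Op 1: add_edge(B, C). Edges now: 1
Op 2: add_edge(A, D). Edges now: 2
Op 3: add_edge(C, D). Edges now: 3
Op 4: add_edge(A, C). Edges now: 4
Op 5: add_edge(B, D). Edges now: 5
Compute levels (Kahn BFS):
  sources (in-degree 0): A, B
  process A: level=0
    A->C: in-degree(C)=1, level(C)>=1
    A->D: in-degree(D)=2, level(D)>=1
  process B: level=0
    B->C: in-degree(C)=0, level(C)=1, enqueue
    B->D: in-degree(D)=1, level(D)>=1
  process C: level=1
    C->D: in-degree(D)=0, level(D)=2, enqueue
  process D: level=2
All levels: A:0, B:0, C:1, D:2
level(C) = 1

Answer: 1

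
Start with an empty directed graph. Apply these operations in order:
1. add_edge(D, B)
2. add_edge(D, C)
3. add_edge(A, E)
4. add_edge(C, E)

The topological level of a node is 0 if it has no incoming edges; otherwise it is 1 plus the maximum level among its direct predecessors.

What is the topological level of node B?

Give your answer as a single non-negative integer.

Op 1: add_edge(D, B). Edges now: 1
Op 2: add_edge(D, C). Edges now: 2
Op 3: add_edge(A, E). Edges now: 3
Op 4: add_edge(C, E). Edges now: 4
Compute levels (Kahn BFS):
  sources (in-degree 0): A, D
  process A: level=0
    A->E: in-degree(E)=1, level(E)>=1
  process D: level=0
    D->B: in-degree(B)=0, level(B)=1, enqueue
    D->C: in-degree(C)=0, level(C)=1, enqueue
  process B: level=1
  process C: level=1
    C->E: in-degree(E)=0, level(E)=2, enqueue
  process E: level=2
All levels: A:0, B:1, C:1, D:0, E:2
level(B) = 1

Answer: 1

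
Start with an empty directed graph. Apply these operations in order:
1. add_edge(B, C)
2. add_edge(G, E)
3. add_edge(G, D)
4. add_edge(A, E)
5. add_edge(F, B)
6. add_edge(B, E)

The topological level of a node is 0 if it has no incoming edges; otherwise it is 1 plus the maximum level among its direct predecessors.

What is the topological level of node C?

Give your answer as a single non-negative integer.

Op 1: add_edge(B, C). Edges now: 1
Op 2: add_edge(G, E). Edges now: 2
Op 3: add_edge(G, D). Edges now: 3
Op 4: add_edge(A, E). Edges now: 4
Op 5: add_edge(F, B). Edges now: 5
Op 6: add_edge(B, E). Edges now: 6
Compute levels (Kahn BFS):
  sources (in-degree 0): A, F, G
  process A: level=0
    A->E: in-degree(E)=2, level(E)>=1
  process F: level=0
    F->B: in-degree(B)=0, level(B)=1, enqueue
  process G: level=0
    G->D: in-degree(D)=0, level(D)=1, enqueue
    G->E: in-degree(E)=1, level(E)>=1
  process B: level=1
    B->C: in-degree(C)=0, level(C)=2, enqueue
    B->E: in-degree(E)=0, level(E)=2, enqueue
  process D: level=1
  process C: level=2
  process E: level=2
All levels: A:0, B:1, C:2, D:1, E:2, F:0, G:0
level(C) = 2

Answer: 2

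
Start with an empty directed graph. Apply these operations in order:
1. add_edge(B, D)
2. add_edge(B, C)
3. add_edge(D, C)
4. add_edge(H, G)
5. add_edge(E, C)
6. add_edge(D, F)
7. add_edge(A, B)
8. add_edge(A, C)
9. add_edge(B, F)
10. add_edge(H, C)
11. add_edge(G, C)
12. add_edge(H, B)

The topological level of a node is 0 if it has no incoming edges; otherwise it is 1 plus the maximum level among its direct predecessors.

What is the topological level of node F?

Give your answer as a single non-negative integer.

Answer: 3

Derivation:
Op 1: add_edge(B, D). Edges now: 1
Op 2: add_edge(B, C). Edges now: 2
Op 3: add_edge(D, C). Edges now: 3
Op 4: add_edge(H, G). Edges now: 4
Op 5: add_edge(E, C). Edges now: 5
Op 6: add_edge(D, F). Edges now: 6
Op 7: add_edge(A, B). Edges now: 7
Op 8: add_edge(A, C). Edges now: 8
Op 9: add_edge(B, F). Edges now: 9
Op 10: add_edge(H, C). Edges now: 10
Op 11: add_edge(G, C). Edges now: 11
Op 12: add_edge(H, B). Edges now: 12
Compute levels (Kahn BFS):
  sources (in-degree 0): A, E, H
  process A: level=0
    A->B: in-degree(B)=1, level(B)>=1
    A->C: in-degree(C)=5, level(C)>=1
  process E: level=0
    E->C: in-degree(C)=4, level(C)>=1
  process H: level=0
    H->B: in-degree(B)=0, level(B)=1, enqueue
    H->C: in-degree(C)=3, level(C)>=1
    H->G: in-degree(G)=0, level(G)=1, enqueue
  process B: level=1
    B->C: in-degree(C)=2, level(C)>=2
    B->D: in-degree(D)=0, level(D)=2, enqueue
    B->F: in-degree(F)=1, level(F)>=2
  process G: level=1
    G->C: in-degree(C)=1, level(C)>=2
  process D: level=2
    D->C: in-degree(C)=0, level(C)=3, enqueue
    D->F: in-degree(F)=0, level(F)=3, enqueue
  process C: level=3
  process F: level=3
All levels: A:0, B:1, C:3, D:2, E:0, F:3, G:1, H:0
level(F) = 3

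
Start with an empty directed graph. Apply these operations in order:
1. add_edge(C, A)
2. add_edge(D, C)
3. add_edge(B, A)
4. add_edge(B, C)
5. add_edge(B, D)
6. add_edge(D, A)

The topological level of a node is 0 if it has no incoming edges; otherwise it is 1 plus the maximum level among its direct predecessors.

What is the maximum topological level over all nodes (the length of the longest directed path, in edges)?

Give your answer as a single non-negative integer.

Answer: 3

Derivation:
Op 1: add_edge(C, A). Edges now: 1
Op 2: add_edge(D, C). Edges now: 2
Op 3: add_edge(B, A). Edges now: 3
Op 4: add_edge(B, C). Edges now: 4
Op 5: add_edge(B, D). Edges now: 5
Op 6: add_edge(D, A). Edges now: 6
Compute levels (Kahn BFS):
  sources (in-degree 0): B
  process B: level=0
    B->A: in-degree(A)=2, level(A)>=1
    B->C: in-degree(C)=1, level(C)>=1
    B->D: in-degree(D)=0, level(D)=1, enqueue
  process D: level=1
    D->A: in-degree(A)=1, level(A)>=2
    D->C: in-degree(C)=0, level(C)=2, enqueue
  process C: level=2
    C->A: in-degree(A)=0, level(A)=3, enqueue
  process A: level=3
All levels: A:3, B:0, C:2, D:1
max level = 3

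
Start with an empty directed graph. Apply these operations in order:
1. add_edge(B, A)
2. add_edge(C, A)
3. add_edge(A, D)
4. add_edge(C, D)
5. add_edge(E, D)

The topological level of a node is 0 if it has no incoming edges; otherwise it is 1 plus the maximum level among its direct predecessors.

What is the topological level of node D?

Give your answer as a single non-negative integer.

Op 1: add_edge(B, A). Edges now: 1
Op 2: add_edge(C, A). Edges now: 2
Op 3: add_edge(A, D). Edges now: 3
Op 4: add_edge(C, D). Edges now: 4
Op 5: add_edge(E, D). Edges now: 5
Compute levels (Kahn BFS):
  sources (in-degree 0): B, C, E
  process B: level=0
    B->A: in-degree(A)=1, level(A)>=1
  process C: level=0
    C->A: in-degree(A)=0, level(A)=1, enqueue
    C->D: in-degree(D)=2, level(D)>=1
  process E: level=0
    E->D: in-degree(D)=1, level(D)>=1
  process A: level=1
    A->D: in-degree(D)=0, level(D)=2, enqueue
  process D: level=2
All levels: A:1, B:0, C:0, D:2, E:0
level(D) = 2

Answer: 2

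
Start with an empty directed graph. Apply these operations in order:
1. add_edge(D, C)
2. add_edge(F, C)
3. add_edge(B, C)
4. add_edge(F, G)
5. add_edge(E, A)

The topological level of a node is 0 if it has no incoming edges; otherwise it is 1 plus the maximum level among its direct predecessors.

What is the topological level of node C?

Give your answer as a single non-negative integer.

Answer: 1

Derivation:
Op 1: add_edge(D, C). Edges now: 1
Op 2: add_edge(F, C). Edges now: 2
Op 3: add_edge(B, C). Edges now: 3
Op 4: add_edge(F, G). Edges now: 4
Op 5: add_edge(E, A). Edges now: 5
Compute levels (Kahn BFS):
  sources (in-degree 0): B, D, E, F
  process B: level=0
    B->C: in-degree(C)=2, level(C)>=1
  process D: level=0
    D->C: in-degree(C)=1, level(C)>=1
  process E: level=0
    E->A: in-degree(A)=0, level(A)=1, enqueue
  process F: level=0
    F->C: in-degree(C)=0, level(C)=1, enqueue
    F->G: in-degree(G)=0, level(G)=1, enqueue
  process A: level=1
  process C: level=1
  process G: level=1
All levels: A:1, B:0, C:1, D:0, E:0, F:0, G:1
level(C) = 1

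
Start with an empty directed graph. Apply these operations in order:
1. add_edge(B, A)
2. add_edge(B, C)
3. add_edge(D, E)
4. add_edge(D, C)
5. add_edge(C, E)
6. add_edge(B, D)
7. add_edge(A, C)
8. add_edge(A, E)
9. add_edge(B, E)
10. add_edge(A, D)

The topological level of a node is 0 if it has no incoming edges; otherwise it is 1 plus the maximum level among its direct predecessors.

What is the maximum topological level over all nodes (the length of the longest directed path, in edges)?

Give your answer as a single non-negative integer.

Op 1: add_edge(B, A). Edges now: 1
Op 2: add_edge(B, C). Edges now: 2
Op 3: add_edge(D, E). Edges now: 3
Op 4: add_edge(D, C). Edges now: 4
Op 5: add_edge(C, E). Edges now: 5
Op 6: add_edge(B, D). Edges now: 6
Op 7: add_edge(A, C). Edges now: 7
Op 8: add_edge(A, E). Edges now: 8
Op 9: add_edge(B, E). Edges now: 9
Op 10: add_edge(A, D). Edges now: 10
Compute levels (Kahn BFS):
  sources (in-degree 0): B
  process B: level=0
    B->A: in-degree(A)=0, level(A)=1, enqueue
    B->C: in-degree(C)=2, level(C)>=1
    B->D: in-degree(D)=1, level(D)>=1
    B->E: in-degree(E)=3, level(E)>=1
  process A: level=1
    A->C: in-degree(C)=1, level(C)>=2
    A->D: in-degree(D)=0, level(D)=2, enqueue
    A->E: in-degree(E)=2, level(E)>=2
  process D: level=2
    D->C: in-degree(C)=0, level(C)=3, enqueue
    D->E: in-degree(E)=1, level(E)>=3
  process C: level=3
    C->E: in-degree(E)=0, level(E)=4, enqueue
  process E: level=4
All levels: A:1, B:0, C:3, D:2, E:4
max level = 4

Answer: 4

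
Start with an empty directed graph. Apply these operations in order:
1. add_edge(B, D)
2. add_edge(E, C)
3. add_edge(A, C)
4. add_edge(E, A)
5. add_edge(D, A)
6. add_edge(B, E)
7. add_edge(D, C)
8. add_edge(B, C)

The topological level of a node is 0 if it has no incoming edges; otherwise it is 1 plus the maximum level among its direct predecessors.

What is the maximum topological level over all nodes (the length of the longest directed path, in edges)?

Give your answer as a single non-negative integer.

Answer: 3

Derivation:
Op 1: add_edge(B, D). Edges now: 1
Op 2: add_edge(E, C). Edges now: 2
Op 3: add_edge(A, C). Edges now: 3
Op 4: add_edge(E, A). Edges now: 4
Op 5: add_edge(D, A). Edges now: 5
Op 6: add_edge(B, E). Edges now: 6
Op 7: add_edge(D, C). Edges now: 7
Op 8: add_edge(B, C). Edges now: 8
Compute levels (Kahn BFS):
  sources (in-degree 0): B
  process B: level=0
    B->C: in-degree(C)=3, level(C)>=1
    B->D: in-degree(D)=0, level(D)=1, enqueue
    B->E: in-degree(E)=0, level(E)=1, enqueue
  process D: level=1
    D->A: in-degree(A)=1, level(A)>=2
    D->C: in-degree(C)=2, level(C)>=2
  process E: level=1
    E->A: in-degree(A)=0, level(A)=2, enqueue
    E->C: in-degree(C)=1, level(C)>=2
  process A: level=2
    A->C: in-degree(C)=0, level(C)=3, enqueue
  process C: level=3
All levels: A:2, B:0, C:3, D:1, E:1
max level = 3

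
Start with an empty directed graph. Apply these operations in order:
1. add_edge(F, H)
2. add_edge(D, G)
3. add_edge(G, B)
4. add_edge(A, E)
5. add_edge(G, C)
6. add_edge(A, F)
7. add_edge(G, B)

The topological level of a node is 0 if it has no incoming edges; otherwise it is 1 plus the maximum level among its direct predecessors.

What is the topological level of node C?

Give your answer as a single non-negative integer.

Answer: 2

Derivation:
Op 1: add_edge(F, H). Edges now: 1
Op 2: add_edge(D, G). Edges now: 2
Op 3: add_edge(G, B). Edges now: 3
Op 4: add_edge(A, E). Edges now: 4
Op 5: add_edge(G, C). Edges now: 5
Op 6: add_edge(A, F). Edges now: 6
Op 7: add_edge(G, B) (duplicate, no change). Edges now: 6
Compute levels (Kahn BFS):
  sources (in-degree 0): A, D
  process A: level=0
    A->E: in-degree(E)=0, level(E)=1, enqueue
    A->F: in-degree(F)=0, level(F)=1, enqueue
  process D: level=0
    D->G: in-degree(G)=0, level(G)=1, enqueue
  process E: level=1
  process F: level=1
    F->H: in-degree(H)=0, level(H)=2, enqueue
  process G: level=1
    G->B: in-degree(B)=0, level(B)=2, enqueue
    G->C: in-degree(C)=0, level(C)=2, enqueue
  process H: level=2
  process B: level=2
  process C: level=2
All levels: A:0, B:2, C:2, D:0, E:1, F:1, G:1, H:2
level(C) = 2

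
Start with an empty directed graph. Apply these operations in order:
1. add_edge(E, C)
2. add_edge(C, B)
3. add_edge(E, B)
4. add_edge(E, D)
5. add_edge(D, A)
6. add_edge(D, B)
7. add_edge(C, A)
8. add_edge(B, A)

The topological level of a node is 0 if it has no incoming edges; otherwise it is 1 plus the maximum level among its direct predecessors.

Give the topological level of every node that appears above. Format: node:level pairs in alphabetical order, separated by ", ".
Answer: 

Op 1: add_edge(E, C). Edges now: 1
Op 2: add_edge(C, B). Edges now: 2
Op 3: add_edge(E, B). Edges now: 3
Op 4: add_edge(E, D). Edges now: 4
Op 5: add_edge(D, A). Edges now: 5
Op 6: add_edge(D, B). Edges now: 6
Op 7: add_edge(C, A). Edges now: 7
Op 8: add_edge(B, A). Edges now: 8
Compute levels (Kahn BFS):
  sources (in-degree 0): E
  process E: level=0
    E->B: in-degree(B)=2, level(B)>=1
    E->C: in-degree(C)=0, level(C)=1, enqueue
    E->D: in-degree(D)=0, level(D)=1, enqueue
  process C: level=1
    C->A: in-degree(A)=2, level(A)>=2
    C->B: in-degree(B)=1, level(B)>=2
  process D: level=1
    D->A: in-degree(A)=1, level(A)>=2
    D->B: in-degree(B)=0, level(B)=2, enqueue
  process B: level=2
    B->A: in-degree(A)=0, level(A)=3, enqueue
  process A: level=3
All levels: A:3, B:2, C:1, D:1, E:0

Answer: A:3, B:2, C:1, D:1, E:0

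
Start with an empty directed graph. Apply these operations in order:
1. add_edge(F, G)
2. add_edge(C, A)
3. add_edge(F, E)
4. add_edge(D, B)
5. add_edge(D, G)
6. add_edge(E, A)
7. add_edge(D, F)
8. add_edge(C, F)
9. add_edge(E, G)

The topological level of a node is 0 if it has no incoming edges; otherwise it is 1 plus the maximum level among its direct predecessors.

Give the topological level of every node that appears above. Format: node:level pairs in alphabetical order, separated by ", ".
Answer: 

Answer: A:3, B:1, C:0, D:0, E:2, F:1, G:3

Derivation:
Op 1: add_edge(F, G). Edges now: 1
Op 2: add_edge(C, A). Edges now: 2
Op 3: add_edge(F, E). Edges now: 3
Op 4: add_edge(D, B). Edges now: 4
Op 5: add_edge(D, G). Edges now: 5
Op 6: add_edge(E, A). Edges now: 6
Op 7: add_edge(D, F). Edges now: 7
Op 8: add_edge(C, F). Edges now: 8
Op 9: add_edge(E, G). Edges now: 9
Compute levels (Kahn BFS):
  sources (in-degree 0): C, D
  process C: level=0
    C->A: in-degree(A)=1, level(A)>=1
    C->F: in-degree(F)=1, level(F)>=1
  process D: level=0
    D->B: in-degree(B)=0, level(B)=1, enqueue
    D->F: in-degree(F)=0, level(F)=1, enqueue
    D->G: in-degree(G)=2, level(G)>=1
  process B: level=1
  process F: level=1
    F->E: in-degree(E)=0, level(E)=2, enqueue
    F->G: in-degree(G)=1, level(G)>=2
  process E: level=2
    E->A: in-degree(A)=0, level(A)=3, enqueue
    E->G: in-degree(G)=0, level(G)=3, enqueue
  process A: level=3
  process G: level=3
All levels: A:3, B:1, C:0, D:0, E:2, F:1, G:3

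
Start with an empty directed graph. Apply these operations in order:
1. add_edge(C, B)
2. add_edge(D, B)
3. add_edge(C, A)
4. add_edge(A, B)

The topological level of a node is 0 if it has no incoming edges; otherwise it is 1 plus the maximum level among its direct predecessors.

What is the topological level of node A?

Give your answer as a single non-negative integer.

Op 1: add_edge(C, B). Edges now: 1
Op 2: add_edge(D, B). Edges now: 2
Op 3: add_edge(C, A). Edges now: 3
Op 4: add_edge(A, B). Edges now: 4
Compute levels (Kahn BFS):
  sources (in-degree 0): C, D
  process C: level=0
    C->A: in-degree(A)=0, level(A)=1, enqueue
    C->B: in-degree(B)=2, level(B)>=1
  process D: level=0
    D->B: in-degree(B)=1, level(B)>=1
  process A: level=1
    A->B: in-degree(B)=0, level(B)=2, enqueue
  process B: level=2
All levels: A:1, B:2, C:0, D:0
level(A) = 1

Answer: 1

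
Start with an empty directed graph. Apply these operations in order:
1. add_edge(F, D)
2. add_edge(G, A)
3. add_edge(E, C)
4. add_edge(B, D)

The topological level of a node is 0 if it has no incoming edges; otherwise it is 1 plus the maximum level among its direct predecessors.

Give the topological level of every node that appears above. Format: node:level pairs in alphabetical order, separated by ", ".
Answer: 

Op 1: add_edge(F, D). Edges now: 1
Op 2: add_edge(G, A). Edges now: 2
Op 3: add_edge(E, C). Edges now: 3
Op 4: add_edge(B, D). Edges now: 4
Compute levels (Kahn BFS):
  sources (in-degree 0): B, E, F, G
  process B: level=0
    B->D: in-degree(D)=1, level(D)>=1
  process E: level=0
    E->C: in-degree(C)=0, level(C)=1, enqueue
  process F: level=0
    F->D: in-degree(D)=0, level(D)=1, enqueue
  process G: level=0
    G->A: in-degree(A)=0, level(A)=1, enqueue
  process C: level=1
  process D: level=1
  process A: level=1
All levels: A:1, B:0, C:1, D:1, E:0, F:0, G:0

Answer: A:1, B:0, C:1, D:1, E:0, F:0, G:0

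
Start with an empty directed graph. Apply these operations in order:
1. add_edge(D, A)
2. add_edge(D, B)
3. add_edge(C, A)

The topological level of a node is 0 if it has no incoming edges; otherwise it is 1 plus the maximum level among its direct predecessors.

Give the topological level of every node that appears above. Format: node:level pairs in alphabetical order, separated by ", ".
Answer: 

Answer: A:1, B:1, C:0, D:0

Derivation:
Op 1: add_edge(D, A). Edges now: 1
Op 2: add_edge(D, B). Edges now: 2
Op 3: add_edge(C, A). Edges now: 3
Compute levels (Kahn BFS):
  sources (in-degree 0): C, D
  process C: level=0
    C->A: in-degree(A)=1, level(A)>=1
  process D: level=0
    D->A: in-degree(A)=0, level(A)=1, enqueue
    D->B: in-degree(B)=0, level(B)=1, enqueue
  process A: level=1
  process B: level=1
All levels: A:1, B:1, C:0, D:0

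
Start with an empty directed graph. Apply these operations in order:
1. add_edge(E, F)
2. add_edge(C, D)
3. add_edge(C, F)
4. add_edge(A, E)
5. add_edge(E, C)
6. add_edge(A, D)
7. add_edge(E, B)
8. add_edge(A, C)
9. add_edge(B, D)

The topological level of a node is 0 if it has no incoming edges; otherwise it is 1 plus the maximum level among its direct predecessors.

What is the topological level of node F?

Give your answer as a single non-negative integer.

Op 1: add_edge(E, F). Edges now: 1
Op 2: add_edge(C, D). Edges now: 2
Op 3: add_edge(C, F). Edges now: 3
Op 4: add_edge(A, E). Edges now: 4
Op 5: add_edge(E, C). Edges now: 5
Op 6: add_edge(A, D). Edges now: 6
Op 7: add_edge(E, B). Edges now: 7
Op 8: add_edge(A, C). Edges now: 8
Op 9: add_edge(B, D). Edges now: 9
Compute levels (Kahn BFS):
  sources (in-degree 0): A
  process A: level=0
    A->C: in-degree(C)=1, level(C)>=1
    A->D: in-degree(D)=2, level(D)>=1
    A->E: in-degree(E)=0, level(E)=1, enqueue
  process E: level=1
    E->B: in-degree(B)=0, level(B)=2, enqueue
    E->C: in-degree(C)=0, level(C)=2, enqueue
    E->F: in-degree(F)=1, level(F)>=2
  process B: level=2
    B->D: in-degree(D)=1, level(D)>=3
  process C: level=2
    C->D: in-degree(D)=0, level(D)=3, enqueue
    C->F: in-degree(F)=0, level(F)=3, enqueue
  process D: level=3
  process F: level=3
All levels: A:0, B:2, C:2, D:3, E:1, F:3
level(F) = 3

Answer: 3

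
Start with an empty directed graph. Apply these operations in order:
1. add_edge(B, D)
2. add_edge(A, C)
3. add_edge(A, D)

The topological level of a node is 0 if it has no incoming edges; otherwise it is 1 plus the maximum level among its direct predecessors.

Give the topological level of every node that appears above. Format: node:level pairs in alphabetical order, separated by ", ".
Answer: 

Op 1: add_edge(B, D). Edges now: 1
Op 2: add_edge(A, C). Edges now: 2
Op 3: add_edge(A, D). Edges now: 3
Compute levels (Kahn BFS):
  sources (in-degree 0): A, B
  process A: level=0
    A->C: in-degree(C)=0, level(C)=1, enqueue
    A->D: in-degree(D)=1, level(D)>=1
  process B: level=0
    B->D: in-degree(D)=0, level(D)=1, enqueue
  process C: level=1
  process D: level=1
All levels: A:0, B:0, C:1, D:1

Answer: A:0, B:0, C:1, D:1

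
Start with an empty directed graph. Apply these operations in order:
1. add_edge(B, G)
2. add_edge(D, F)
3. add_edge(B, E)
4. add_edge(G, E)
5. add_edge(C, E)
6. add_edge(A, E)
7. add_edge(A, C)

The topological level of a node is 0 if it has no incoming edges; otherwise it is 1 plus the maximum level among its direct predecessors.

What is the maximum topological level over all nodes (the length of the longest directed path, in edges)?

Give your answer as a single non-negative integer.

Op 1: add_edge(B, G). Edges now: 1
Op 2: add_edge(D, F). Edges now: 2
Op 3: add_edge(B, E). Edges now: 3
Op 4: add_edge(G, E). Edges now: 4
Op 5: add_edge(C, E). Edges now: 5
Op 6: add_edge(A, E). Edges now: 6
Op 7: add_edge(A, C). Edges now: 7
Compute levels (Kahn BFS):
  sources (in-degree 0): A, B, D
  process A: level=0
    A->C: in-degree(C)=0, level(C)=1, enqueue
    A->E: in-degree(E)=3, level(E)>=1
  process B: level=0
    B->E: in-degree(E)=2, level(E)>=1
    B->G: in-degree(G)=0, level(G)=1, enqueue
  process D: level=0
    D->F: in-degree(F)=0, level(F)=1, enqueue
  process C: level=1
    C->E: in-degree(E)=1, level(E)>=2
  process G: level=1
    G->E: in-degree(E)=0, level(E)=2, enqueue
  process F: level=1
  process E: level=2
All levels: A:0, B:0, C:1, D:0, E:2, F:1, G:1
max level = 2

Answer: 2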